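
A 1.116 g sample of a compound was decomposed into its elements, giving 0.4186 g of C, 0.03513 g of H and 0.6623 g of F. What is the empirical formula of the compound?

CHF

C: 0.4186 g ÷ 12.01 g/mol = 0.03485 mol
H: 0.03513 g ÷ 1.008 g/mol = 0.03485 mol
F: 0.6623 g ÷ 19.00 g/mol = 0.03486 mol
Divide by the smallest (0.03485 mol H): C 1.000, H 1.000, F 1.000
≈ 1:1:1 → CHF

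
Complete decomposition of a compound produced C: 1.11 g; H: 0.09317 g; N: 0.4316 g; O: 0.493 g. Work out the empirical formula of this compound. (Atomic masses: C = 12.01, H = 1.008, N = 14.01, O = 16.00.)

C3H3NO

Moles — C: 1.11 / 12.01 = 0.09242 mol; H: 0.09317 / 1.008 = 0.09243 mol; N: 0.4316 / 14.01 = 0.03081 mol; O: 0.493 / 16.00 = 0.03081 mol
Smallest is N at 0.03081 mol; normalising gives C 3.000, H 3.000, N 1.000, O 1.000
→ C3H3NO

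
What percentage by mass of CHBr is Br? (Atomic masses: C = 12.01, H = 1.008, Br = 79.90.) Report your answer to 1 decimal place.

86.0%

Molar mass = 1(12.01) + 1(1.008) + 1(79.90) = 92.918 g/mol
Mass of Br per mole = 1 × 79.90 = 79.900 g
% Br = 79.900 / 92.918 × 100 = 86.0%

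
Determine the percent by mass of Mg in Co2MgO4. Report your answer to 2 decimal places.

Molar mass = 2(58.93) + 1(24.31) + 4(16.00) = 206.170 g/mol
Mass of Mg per mole = 1 × 24.31 = 24.310 g
% Mg = 24.310 / 206.170 × 100 = 11.79%

11.79%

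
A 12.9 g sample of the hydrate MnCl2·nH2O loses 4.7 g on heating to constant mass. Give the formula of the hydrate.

Mass of anhydrous MnCl2 = 12.9 − 4.7 = 8.2 g
mol H2O = 4.7 / 18.02 = 0.2608
Molar mass of MnCl2 = 125.84 g/mol → mol MnCl2 = 8.2 / 125.84 = 0.06516
n = 0.2608 / 0.06516 = 4.00 ≈ 4 → MnCl2·4H2O

MnCl2·4H2O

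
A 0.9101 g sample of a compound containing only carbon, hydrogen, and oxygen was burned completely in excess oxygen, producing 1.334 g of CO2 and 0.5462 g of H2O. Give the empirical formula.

CH2O

mol C = 1.334 / 44.01 = 0.03031; mass C = 0.03031 × 12.01 = 0.3640 g
mol H = 2 × (0.5462 / 18.02) = 0.06062; mass H = 0.06062 × 1.008 = 0.06111 g
mass O = 0.9101 − (0.4251) = 0.4850 g → mol O = 0.03031
Ratios (÷ 0.03031): C 1.000, H 2.000, O 1.000
≈ 1:2:1 → CH2O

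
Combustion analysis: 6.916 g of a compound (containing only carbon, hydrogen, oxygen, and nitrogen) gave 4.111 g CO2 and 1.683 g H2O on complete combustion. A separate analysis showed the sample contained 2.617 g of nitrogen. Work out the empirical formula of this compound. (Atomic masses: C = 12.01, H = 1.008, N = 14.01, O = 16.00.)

mol C = 4.111 / 44.01 = 0.09341; mass C = 0.09341 × 12.01 = 1.122 g
mol H = 2 × (1.683 / 18.02) = 0.1868; mass H = 0.1868 × 1.008 = 0.1883 g
mol N = 2.617 / 14.01 = 0.1868
mass O = 6.916 − (3.927) = 2.989 g → mol O = 0.1868
Ratios (÷ 0.09341): C 1.000, H 2.000, N 2.000, O 2.000
→ CH2N2O2

CH2N2O2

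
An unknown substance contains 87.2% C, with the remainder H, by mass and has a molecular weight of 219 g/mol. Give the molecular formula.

Assume 100 g: 87.2 g C, 12.8 g H.
Moles — C: 87.2 / 12.01 = 7.261 mol; H: 12.8 / 1.008 = 12.7 mol
Ratios (÷ 7.261): C 1.000, H 1.749
Scaling by 4: C 4.00, H 7.00 → C4H7
Empirical-formula mass = 55.10 g/mol
n = 219 / 55.10 = 3.97 ≈ 4
Molecular formula = (C4H7)×4 = C16H28

C16H28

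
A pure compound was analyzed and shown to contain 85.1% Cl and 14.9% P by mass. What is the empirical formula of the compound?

Assume 100 g: 85.1 g Cl, 14.9 g P.
Moles — Cl: 85.1 / 35.45 = 2.401 mol; P: 14.9 / 30.97 = 0.4811 mol
Divide by the smallest (0.4811 mol P): Cl 4.990, P 1.000
→ Cl5P

Cl5P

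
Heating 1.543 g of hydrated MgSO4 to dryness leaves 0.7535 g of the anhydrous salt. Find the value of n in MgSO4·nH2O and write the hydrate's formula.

MgSO4·7H2O

Mass of water lost = 1.543 − 0.7535 = 0.7895 g → 0.7895 / 18.02 = 0.04381 mol H2O
Molar mass of MgSO4 = 120.38 g/mol → mol MgSO4 = 0.7535 / 120.38 = 0.006259
n = 0.04381 / 0.006259 = 7.00 ≈ 7 → MgSO4·7H2O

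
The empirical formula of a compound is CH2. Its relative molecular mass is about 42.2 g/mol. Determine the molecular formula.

C3H6

Empirical-formula mass = 14.03 g/mol
n = 42.2 / 14.03 = 3.01 ≈ 3
Molecular formula = (CH2)3 = C3H6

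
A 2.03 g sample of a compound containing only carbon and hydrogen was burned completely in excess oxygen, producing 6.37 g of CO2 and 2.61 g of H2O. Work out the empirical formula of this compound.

mol C = 6.37 / 44.01 = 0.1447; mass C = 0.1447 × 12.01 = 1.738 g
mol H = 2 × (2.61 / 18.02) = 0.2897; mass H = 0.2897 × 1.008 = 0.2920 g
Divide by the smallest (0.1447 mol C): C 1.000, H 2.001
Ratio ≈ 1:2, so the empirical formula is CH2

CH2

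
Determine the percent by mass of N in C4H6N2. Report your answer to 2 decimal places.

34.13%

Molar mass = 4(12.01) + 6(1.008) + 2(14.01) = 82.108 g/mol
Mass of N per mole = 2 × 14.01 = 28.020 g
% N = 28.020 / 82.108 × 100 = 34.13%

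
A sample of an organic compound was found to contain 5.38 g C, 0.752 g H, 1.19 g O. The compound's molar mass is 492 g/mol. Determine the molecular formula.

C: 5.38 g ÷ 12.01 g/mol = 0.448 mol
H: 0.752 g ÷ 1.008 g/mol = 0.746 mol
O: 1.19 g ÷ 16.00 g/mol = 0.07437 mol
Divide by the smallest (0.07437 mol O): C 6.023, H 10.031, O 1.000
Ratio ≈ 6:10:1, so the empirical formula is C6H10O
Empirical-formula mass = 98.14 g/mol
n = 492 / 98.14 = 5.01 ≈ 5
Molecular formula = (C6H10O)×5 = C30H50O5

C30H50O5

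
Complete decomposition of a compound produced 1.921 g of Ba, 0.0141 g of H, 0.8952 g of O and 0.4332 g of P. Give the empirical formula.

Moles — Ba: 1.921 / 137.33 = 0.01399 mol; H: 0.0141 / 1.008 = 0.01399 mol; O: 0.8952 / 16.00 = 0.05595 mol; P: 0.4332 / 30.97 = 0.01399 mol
Smallest is P at 0.01399 mol; normalising gives Ba 1.000, H 1.000, O 4.000, P 1.000
≈ 1:1:4:1 → BaHO4P

BaHO4P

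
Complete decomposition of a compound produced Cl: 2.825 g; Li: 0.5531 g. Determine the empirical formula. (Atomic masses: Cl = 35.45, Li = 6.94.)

ClLi

Cl: 2.825 g ÷ 35.45 g/mol = 0.07969 mol
Li: 0.5531 g ÷ 6.94 g/mol = 0.0797 mol
Ratios (÷ 0.07969): Cl 1.000, Li 1.000
Ratio ≈ 1:1, so the empirical formula is ClLi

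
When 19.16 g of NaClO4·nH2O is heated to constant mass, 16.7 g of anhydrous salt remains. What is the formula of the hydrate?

NaClO4·H2O

Mass of water lost = 19.16 − 16.7 = 2.46 g → 2.46 / 18.02 = 0.1365 mol H2O
Molar mass of NaClO4 = 122.44 g/mol → mol NaClO4 = 16.7 / 122.44 = 0.1364
n = 0.1365 / 0.1364 = 1.00 ≈ 1 → NaClO4·H2O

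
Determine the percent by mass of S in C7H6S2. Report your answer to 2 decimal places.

41.58%

Molar mass = 7(12.01) + 6(1.008) + 2(32.07) = 154.258 g/mol
Mass of S per mole = 2 × 32.07 = 64.140 g
% S = 64.140 / 154.258 × 100 = 41.58%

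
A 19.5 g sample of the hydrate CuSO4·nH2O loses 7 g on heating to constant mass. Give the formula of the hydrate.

CuSO4·5H2O

Mass of anhydrous CuSO4 = 19.5 − 7 = 12.5 g
mol H2O = 7 / 18.02 = 0.3885
Molar mass of CuSO4 = 159.62 g/mol → mol CuSO4 = 12.5 / 159.62 = 0.07831
n = 0.3885 / 0.07831 = 4.96 ≈ 5 → CuSO4·5H2O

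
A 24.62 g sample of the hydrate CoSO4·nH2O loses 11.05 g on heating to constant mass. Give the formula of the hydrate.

CoSO4·7H2O

Mass of anhydrous CoSO4 = 24.62 − 11.05 = 13.57 g
mol H2O = 11.05 / 18.02 = 0.6132
Molar mass of CoSO4 = 155.00 g/mol → mol CoSO4 = 13.57 / 155.00 = 0.08755
n = 0.6132 / 0.08755 = 7.00 ≈ 7 → CoSO4·7H2O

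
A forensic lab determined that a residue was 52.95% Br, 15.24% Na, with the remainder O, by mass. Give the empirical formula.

Assume 100 g: 52.95 g Br, 15.24 g Na, 31.81 g O.
n(Br) = 52.95/79.90 = 0.6627, n(Na) = 15.24/22.99 = 0.6629, n(O) = 31.81/16.00 = 1.988
Smallest is Br at 0.6627 mol; normalising gives Br 1.000, Na 1.000, O 3.000
≈ 1:1:3 → BrNaO3

BrNaO3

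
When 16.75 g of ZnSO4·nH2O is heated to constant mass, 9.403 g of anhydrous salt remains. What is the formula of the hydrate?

Mass of water lost = 16.75 − 9.403 = 7.347 g → 7.347 / 18.02 = 0.4077 mol H2O
Molar mass of ZnSO4 = 161.45 g/mol → mol ZnSO4 = 9.403 / 161.45 = 0.05824
n = 0.4077 / 0.05824 = 7.00 ≈ 7 → ZnSO4·7H2O

ZnSO4·7H2O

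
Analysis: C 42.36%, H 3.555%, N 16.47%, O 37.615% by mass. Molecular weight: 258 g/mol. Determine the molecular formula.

Assume 100 g: 42.36 g C, 3.555 g H, 16.47 g N, 37.615 g O.
n(C) = 42.36/12.01 = 3.527, n(H) = 3.555/1.008 = 3.527, n(N) = 16.47/14.01 = 1.176, n(O) = 37.615/16.00 = 2.351
Smallest is N at 1.176 mol; normalising gives C 3.000, H 3.000, N 1.000, O 2.000
→ C3H3NO2
Empirical-formula mass = 85.06 g/mol
n = 258 / 85.06 = 3.03 ≈ 3
Molecular formula = (C3H3NO2)×3 = C9H9N3O6

C9H9N3O6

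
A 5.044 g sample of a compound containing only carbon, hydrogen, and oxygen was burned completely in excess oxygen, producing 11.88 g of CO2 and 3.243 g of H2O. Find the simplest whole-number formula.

mol C = 11.88 / 44.01 = 0.2699; mass C = 0.2699 × 12.01 = 3.242 g
mol H = 2 × (3.243 / 18.02) = 0.3599; mass H = 0.3599 × 1.008 = 0.3628 g
mass O = 5.044 − (3.605) = 1.439 g → mol O = 0.08995
Ratios (÷ 0.08995): C 3.001, H 4.001, O 1.000
→ C3H4O

C3H4O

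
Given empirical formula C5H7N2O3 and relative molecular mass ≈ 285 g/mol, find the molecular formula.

Empirical-formula mass = 143.13 g/mol
n = 285 / 143.13 = 1.99 ≈ 2
Molecular formula = (C5H7N2O3)2 = C10H14N4O6

C10H14N4O6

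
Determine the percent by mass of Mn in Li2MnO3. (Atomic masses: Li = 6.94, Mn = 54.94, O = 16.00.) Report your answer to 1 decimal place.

47.0%

Molar mass = 2(6.94) + 1(54.94) + 3(16.00) = 116.820 g/mol
Mass of Mn per mole = 1 × 54.94 = 54.940 g
% Mn = 54.940 / 116.820 × 100 = 47.0%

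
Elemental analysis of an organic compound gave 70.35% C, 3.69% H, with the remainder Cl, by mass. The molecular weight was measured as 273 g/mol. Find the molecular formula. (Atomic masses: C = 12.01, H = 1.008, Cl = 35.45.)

C16H10Cl2

Assume 100 g: 70.35 g C, 3.69 g H, 25.96 g Cl.
Moles — C: 70.35 / 12.01 = 5.858 mol; H: 3.69 / 1.008 = 3.661 mol; Cl: 25.96 / 35.45 = 0.7323 mol
Smallest is Cl at 0.7323 mol; normalising gives C 7.999, H 4.999, Cl 1.000
Ratio ≈ 8:5:1, so the empirical formula is C8H5Cl
Empirical-formula mass = 136.57 g/mol
n = 273 / 136.57 = 2.00 ≈ 2
Molecular formula = (C8H5Cl)×2 = C16H10Cl2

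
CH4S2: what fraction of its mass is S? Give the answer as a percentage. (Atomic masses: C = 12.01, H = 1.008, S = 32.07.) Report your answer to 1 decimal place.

80.0%

Molar mass = 1(12.01) + 4(1.008) + 2(32.07) = 80.182 g/mol
Mass of S per mole = 2 × 32.07 = 64.140 g
% S = 64.140 / 80.182 × 100 = 80.0%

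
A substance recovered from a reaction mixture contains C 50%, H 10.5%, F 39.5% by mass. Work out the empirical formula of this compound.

C2H5F

Assume 100 g: 50 g C, 10.5 g H, 39.5 g F.
n(C) = 50/12.01 = 4.163, n(H) = 10.5/1.008 = 10.42, n(F) = 39.5/19.00 = 2.079
Smallest is F at 2.079 mol; normalising gives C 2.003, H 5.011, F 1.000
Ratio ≈ 2:5:1, so the empirical formula is C2H5F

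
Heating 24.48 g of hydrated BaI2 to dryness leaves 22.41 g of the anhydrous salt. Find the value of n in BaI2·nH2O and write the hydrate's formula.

Mass of water lost = 24.48 − 22.41 = 2.07 g → 2.07 / 18.02 = 0.1149 mol H2O
Molar mass of BaI2 = 391.13 g/mol → mol BaI2 = 22.41 / 391.13 = 0.0573
n = 0.1149 / 0.0573 = 2.00 ≈ 2 → BaI2·2H2O

BaI2·2H2O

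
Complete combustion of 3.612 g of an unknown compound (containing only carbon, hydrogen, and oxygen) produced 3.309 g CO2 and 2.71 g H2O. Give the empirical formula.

mol C = 3.309 / 44.01 = 0.07519; mass C = 0.07519 × 12.01 = 0.9030 g
mol H = 2 × (2.71 / 18.02) = 0.3008; mass H = 0.3008 × 1.008 = 0.3032 g
mass O = 3.612 − (1.206) = 2.406 g → mol O = 0.1504
Divide by the smallest (0.07519 mol C): C 1.000, H 4.000, O 2.000
≈ 1:4:2 → CH4O2

CH4O2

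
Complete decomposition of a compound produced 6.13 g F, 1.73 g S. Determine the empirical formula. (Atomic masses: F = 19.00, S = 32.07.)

F6S

Moles — F: 6.13 / 19.00 = 0.3226 mol; S: 1.73 / 32.07 = 0.05394 mol
Smallest is S at 0.05394 mol; normalising gives F 5.981, S 1.000
Ratio ≈ 6:1, so the empirical formula is F6S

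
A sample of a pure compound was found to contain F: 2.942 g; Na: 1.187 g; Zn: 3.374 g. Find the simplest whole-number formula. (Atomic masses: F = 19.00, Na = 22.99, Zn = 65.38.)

n(F) = 2.942/19.00 = 0.1548, n(Na) = 1.187/22.99 = 0.05163, n(Zn) = 3.374/65.38 = 0.05161
Smallest is Zn at 0.05161 mol; normalising gives F 3.000, Na 1.000, Zn 1.000
Ratio ≈ 3:1:1, so the empirical formula is F3NaZn

F3NaZn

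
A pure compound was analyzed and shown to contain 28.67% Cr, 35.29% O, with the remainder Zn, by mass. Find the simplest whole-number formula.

Assume 100 g: 28.67 g Cr, 35.29 g O, 36.04 g Zn.
n(Cr) = 28.67/52.00 = 0.5513, n(O) = 35.29/16.00 = 2.206, n(Zn) = 36.04/65.38 = 0.5512
Ratios (÷ 0.5512): Cr 1.000, O 4.001, Zn 1.000
→ CrO4Zn

CrO4Zn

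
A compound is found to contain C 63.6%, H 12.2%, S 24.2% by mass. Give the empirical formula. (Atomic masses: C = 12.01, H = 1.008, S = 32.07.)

Assume 100 g: 63.6 g C, 12.2 g H, 24.2 g S.
n(C) = 63.6/12.01 = 5.296, n(H) = 12.2/1.008 = 12.1, n(S) = 24.2/32.07 = 0.7546
Ratios (÷ 0.7546): C 7.018, H 16.039, S 1.000
→ C7H16S

C7H16S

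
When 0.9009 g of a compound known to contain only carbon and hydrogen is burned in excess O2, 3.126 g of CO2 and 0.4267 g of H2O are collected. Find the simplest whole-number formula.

mol C = 3.126 / 44.01 = 0.07103; mass C = 0.07103 × 12.01 = 0.8531 g
mol H = 2 × (0.4267 / 18.02) = 0.04736; mass H = 0.04736 × 1.008 = 0.04774 g
Smallest is H at 0.04736 mol; normalising gives C 1.500, H 1.000
Multiply by 2: C 3.00, H 2.00 → C3H2

C3H2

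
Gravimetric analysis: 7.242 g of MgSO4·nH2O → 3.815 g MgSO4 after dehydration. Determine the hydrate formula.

MgSO4·6H2O

Mass of water lost = 7.242 − 3.815 = 3.427 g → 3.427 / 18.02 = 0.1902 mol H2O
Molar mass of MgSO4 = 120.38 g/mol → mol MgSO4 = 3.815 / 120.38 = 0.03169
n = 0.1902 / 0.03169 = 6.00 ≈ 6 → MgSO4·6H2O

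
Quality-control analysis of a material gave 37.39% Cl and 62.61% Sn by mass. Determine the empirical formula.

Assume 100 g: 37.39 g Cl, 62.61 g Sn.
n(Cl) = 37.39/35.45 = 1.055, n(Sn) = 62.61/118.71 = 0.5274
Smallest is Sn at 0.5274 mol; normalising gives Cl 2.000, Sn 1.000
≈ 2:1 → Cl2Sn

Cl2Sn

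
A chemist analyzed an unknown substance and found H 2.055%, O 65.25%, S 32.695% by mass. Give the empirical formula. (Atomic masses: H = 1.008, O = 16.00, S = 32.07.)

Assume 100 g: 2.055 g H, 65.25 g O, 32.695 g S.
Moles — H: 2.055 / 1.008 = 2.039 mol; O: 65.25 / 16.00 = 4.078 mol; S: 32.695 / 32.07 = 1.019 mol
Divide by the smallest (1.019 mol S): H 2.000, O 4.000, S 1.000
≈ 2:4:1 → H2O4S

H2O4S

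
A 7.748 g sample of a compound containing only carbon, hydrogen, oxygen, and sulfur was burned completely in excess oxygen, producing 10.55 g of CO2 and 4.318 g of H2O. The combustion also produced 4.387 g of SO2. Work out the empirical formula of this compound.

C7H14O4S2

mol C = 10.55 / 44.01 = 0.2397; mass C = 0.2397 × 12.01 = 2.879 g
mol H = 2 × (4.318 / 18.02) = 0.4792; mass H = 0.4792 × 1.008 = 0.4831 g
mol S = 4.387 / 64.07 = 0.06847; mass S = 2.196 g
mass O = 7.748 − (5.558) = 2.190 g → mol O = 0.1369
Divide by the smallest (0.06847 mol S): C 3.501, H 6.999, O 1.999, S 1.000
×2: C 7.00, H 14.00, O 4.00, S 2.00 → C7H14O4S2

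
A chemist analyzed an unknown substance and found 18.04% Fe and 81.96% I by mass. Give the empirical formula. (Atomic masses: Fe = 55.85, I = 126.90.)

FeI2

Assume 100 g: 18.04 g Fe, 81.96 g I.
Moles — Fe: 18.04 / 55.85 = 0.323 mol; I: 81.96 / 126.90 = 0.6459 mol
Smallest is Fe at 0.323 mol; normalising gives Fe 1.000, I 2.000
Ratio ≈ 1:2, so the empirical formula is FeI2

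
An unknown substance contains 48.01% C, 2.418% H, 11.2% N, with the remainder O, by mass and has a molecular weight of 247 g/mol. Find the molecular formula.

Assume 100 g: 48.01 g C, 2.418 g H, 11.2 g N, 38.372 g O.
n(C) = 48.01/12.01 = 3.998, n(H) = 2.418/1.008 = 2.399, n(N) = 11.2/14.01 = 0.7994, n(O) = 38.372/16.00 = 2.398
Divide by the smallest (0.7994 mol N): C 5.000, H 3.001, N 1.000, O 3.000
→ C5H3NO3
Empirical-formula mass = 125.08 g/mol
n = 247 / 125.08 = 1.97 ≈ 2
Molecular formula = (C5H3NO3)×2 = C10H6N2O6

C10H6N2O6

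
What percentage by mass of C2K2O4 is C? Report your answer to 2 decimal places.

14.45%

Molar mass = 2(12.01) + 2(39.10) + 4(16.00) = 166.220 g/mol
Mass of C per mole = 2 × 12.01 = 24.020 g
% C = 24.020 / 166.220 × 100 = 14.45%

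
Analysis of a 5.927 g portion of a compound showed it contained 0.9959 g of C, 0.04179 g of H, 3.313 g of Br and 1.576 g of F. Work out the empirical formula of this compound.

Moles — C: 0.9959 / 12.01 = 0.08292 mol; H: 0.04179 / 1.008 = 0.04146 mol; Br: 3.313 / 79.90 = 0.04146 mol; F: 1.576 / 19.00 = 0.08295 mol
Ratios (÷ 0.04146): C 2.000, H 1.000, Br 1.000, F 2.001
→ C2HBrF2

C2HBrF2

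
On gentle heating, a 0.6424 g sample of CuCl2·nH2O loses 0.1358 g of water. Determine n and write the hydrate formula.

Mass of anhydrous CuCl2 = 0.6424 − 0.1358 = 0.5066 g
mol H2O = 0.1358 / 18.02 = 0.007536
Molar mass of CuCl2 = 134.45 g/mol → mol CuCl2 = 0.5066 / 134.45 = 0.003768
n = 0.007536 / 0.003768 = 2.00 ≈ 2 → CuCl2·2H2O

CuCl2·2H2O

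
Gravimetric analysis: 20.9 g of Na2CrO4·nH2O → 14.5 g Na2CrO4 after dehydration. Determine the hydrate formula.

Na2CrO4·4H2O

Mass of water lost = 20.9 − 14.5 = 6.4 g → 6.4 / 18.02 = 0.3552 mol H2O
Molar mass of Na2CrO4 = 161.98 g/mol → mol Na2CrO4 = 14.5 / 161.98 = 0.08952
n = 0.3552 / 0.08952 = 3.97 ≈ 4 → Na2CrO4·4H2O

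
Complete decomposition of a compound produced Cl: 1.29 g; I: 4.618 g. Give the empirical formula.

ClI

Cl: 1.29 g ÷ 35.45 g/mol = 0.03639 mol
I: 4.618 g ÷ 126.90 g/mol = 0.03639 mol
Ratios (÷ 0.03639): Cl 1.000, I 1.000
Ratio ≈ 1:1, so the empirical formula is ClI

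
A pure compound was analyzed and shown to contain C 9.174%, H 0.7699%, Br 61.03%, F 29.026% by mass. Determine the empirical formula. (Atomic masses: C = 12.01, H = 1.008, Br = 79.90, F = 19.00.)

Assume 100 g: 9.174 g C, 0.7699 g H, 61.03 g Br, 29.026 g F.
Moles — C: 9.174 / 12.01 = 0.7639 mol; H: 0.7699 / 1.008 = 0.7638 mol; Br: 61.03 / 79.90 = 0.7638 mol; F: 29.026 / 19.00 = 1.528 mol
Smallest is H at 0.7638 mol; normalising gives C 1.000, H 1.000, Br 1.000, F 2.000
Ratio ≈ 1:1:1:2, so the empirical formula is CHBrF2

CHBrF2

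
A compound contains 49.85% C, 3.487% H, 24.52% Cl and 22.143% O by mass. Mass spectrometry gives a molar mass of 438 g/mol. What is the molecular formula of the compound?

Assume 100 g: 49.85 g C, 3.487 g H, 24.52 g Cl, 22.143 g O.
Moles — C: 49.85 / 12.01 = 4.151 mol; H: 3.487 / 1.008 = 3.459 mol; Cl: 24.52 / 35.45 = 0.6917 mol; O: 22.143 / 16.00 = 1.384 mol
Smallest is Cl at 0.6917 mol; normalising gives C 6.001, H 5.001, Cl 1.000, O 2.001
→ C6H5ClO2
Empirical-formula mass = 144.55 g/mol
n = 438 / 144.55 = 3.03 ≈ 3
Molecular formula = (C6H5ClO2)×3 = C18H15Cl3O6

C18H15Cl3O6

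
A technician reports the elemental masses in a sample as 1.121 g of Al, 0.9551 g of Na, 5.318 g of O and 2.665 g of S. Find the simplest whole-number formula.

AlNaO8S2

Al: 1.121 g ÷ 26.98 g/mol = 0.04155 mol
Na: 0.9551 g ÷ 22.99 g/mol = 0.04154 mol
O: 5.318 g ÷ 16.00 g/mol = 0.3324 mol
S: 2.665 g ÷ 32.07 g/mol = 0.0831 mol
Ratios (÷ 0.04154): Al 1.000, Na 1.000, O 8.001, S 2.000
≈ 1:1:8:2 → AlNaO8S2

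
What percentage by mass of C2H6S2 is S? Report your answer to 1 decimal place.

68.1%

Molar mass = 2(12.01) + 6(1.008) + 2(32.07) = 94.208 g/mol
Mass of S per mole = 2 × 32.07 = 64.140 g
% S = 64.140 / 94.208 × 100 = 68.1%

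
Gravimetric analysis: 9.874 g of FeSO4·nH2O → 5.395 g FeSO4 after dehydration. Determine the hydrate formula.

Mass of water lost = 9.874 − 5.395 = 4.479 g → 4.479 / 18.02 = 0.2486 mol H2O
Molar mass of FeSO4 = 151.92 g/mol → mol FeSO4 = 5.395 / 151.92 = 0.03551
n = 0.2486 / 0.03551 = 7.00 ≈ 7 → FeSO4·7H2O

FeSO4·7H2O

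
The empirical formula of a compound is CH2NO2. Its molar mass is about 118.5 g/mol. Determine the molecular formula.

Empirical-formula mass = 60.04 g/mol
n = 118.5 / 60.04 = 1.97 ≈ 2
Molecular formula = (CH2NO2)2 = C2H4N2O4

C2H4N2O4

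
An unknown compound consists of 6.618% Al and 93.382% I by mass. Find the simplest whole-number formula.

Assume 100 g: 6.618 g Al, 93.382 g I.
Al: 6.618 g ÷ 26.98 g/mol = 0.2453 mol
I: 93.382 g ÷ 126.90 g/mol = 0.7359 mol
Ratios (÷ 0.2453): Al 1.000, I 3.000
→ AlI3

AlI3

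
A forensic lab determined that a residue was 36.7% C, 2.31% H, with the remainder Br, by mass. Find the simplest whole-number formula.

Assume 100 g: 36.7 g C, 2.31 g H, 60.99 g Br.
C: 36.7 g ÷ 12.01 g/mol = 3.056 mol
H: 2.31 g ÷ 1.008 g/mol = 2.292 mol
Br: 60.99 g ÷ 79.90 g/mol = 0.7633 mol
Ratios (÷ 0.7633): C 4.003, H 3.002, Br 1.000
→ C4H3Br

C4H3Br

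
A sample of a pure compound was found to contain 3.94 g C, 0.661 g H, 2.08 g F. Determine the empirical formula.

Moles — C: 3.94 / 12.01 = 0.3281 mol; H: 0.661 / 1.008 = 0.6558 mol; F: 2.08 / 19.00 = 0.1095 mol
Ratios (÷ 0.1095): C 2.997, H 5.990, F 1.000
→ C3H6F

C3H6F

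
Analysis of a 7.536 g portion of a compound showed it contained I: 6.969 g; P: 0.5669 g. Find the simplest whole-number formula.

Moles — I: 6.969 / 126.90 = 0.05492 mol; P: 0.5669 / 30.97 = 0.0183 mol
Divide by the smallest (0.0183 mol P): I 3.000, P 1.000
→ I3P

I3P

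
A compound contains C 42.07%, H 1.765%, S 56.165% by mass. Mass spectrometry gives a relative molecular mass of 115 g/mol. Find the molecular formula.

Assume 100 g: 42.07 g C, 1.765 g H, 56.165 g S.
n(C) = 42.07/12.01 = 3.503, n(H) = 1.765/1.008 = 1.751, n(S) = 56.165/32.07 = 1.751
Smallest is H at 1.751 mol; normalising gives C 2.001, H 1.000, S 1.000
≈ 2:1:1 → C2HS
Empirical-formula mass = 57.10 g/mol
n = 115 / 57.10 = 2.01 ≈ 2
Molecular formula = (C2HS)×2 = C4H2S2

C4H2S2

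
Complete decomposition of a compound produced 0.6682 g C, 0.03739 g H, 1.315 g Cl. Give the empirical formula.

C3H2Cl2

Moles — C: 0.6682 / 12.01 = 0.05564 mol; H: 0.03739 / 1.008 = 0.03709 mol; Cl: 1.315 / 35.45 = 0.03709 mol
Smallest is H at 0.03709 mol; normalising gives C 1.500, H 1.000, Cl 1.000
×2: C 3.00, H 2.00, Cl 2.00 → C3H2Cl2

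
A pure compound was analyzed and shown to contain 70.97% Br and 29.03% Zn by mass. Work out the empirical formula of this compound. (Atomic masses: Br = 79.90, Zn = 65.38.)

Br2Zn

Assume 100 g: 70.97 g Br, 29.03 g Zn.
Moles — Br: 70.97 / 79.90 = 0.8882 mol; Zn: 29.03 / 65.38 = 0.444 mol
Smallest is Zn at 0.444 mol; normalising gives Br 2.000, Zn 1.000
→ Br2Zn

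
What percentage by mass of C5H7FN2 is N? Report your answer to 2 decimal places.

Molar mass = 5(12.01) + 7(1.008) + 1(19.00) + 2(14.01) = 114.126 g/mol
Mass of N per mole = 2 × 14.01 = 28.020 g
% N = 28.020 / 114.126 × 100 = 24.55%

24.55%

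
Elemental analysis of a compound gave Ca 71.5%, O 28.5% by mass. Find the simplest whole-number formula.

Assume 100 g: 71.5 g Ca, 28.5 g O.
Moles — Ca: 71.5 / 40.08 = 1.784 mol; O: 28.5 / 16.00 = 1.781 mol
Smallest is O at 1.781 mol; normalising gives Ca 1.002, O 1.000
→ CaO

CaO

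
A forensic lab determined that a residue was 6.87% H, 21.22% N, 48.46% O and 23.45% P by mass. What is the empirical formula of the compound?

Assume 100 g: 6.87 g H, 21.22 g N, 48.46 g O, 23.45 g P.
n(H) = 6.87/1.008 = 6.815, n(N) = 21.22/14.01 = 1.515, n(O) = 48.46/16.00 = 3.029, n(P) = 23.45/30.97 = 0.7572
Ratios (÷ 0.7572): H 9.001, N 2.000, O 4.000, P 1.000
Ratio ≈ 9:2:4:1, so the empirical formula is H9N2O4P

H9N2O4P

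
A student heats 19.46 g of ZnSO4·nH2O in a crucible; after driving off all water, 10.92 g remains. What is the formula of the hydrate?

ZnSO4·7H2O

Mass of water lost = 19.46 − 10.92 = 8.54 g → 8.54 / 18.02 = 0.4739 mol H2O
Molar mass of ZnSO4 = 161.45 g/mol → mol ZnSO4 = 10.92 / 161.45 = 0.06764
n = 0.4739 / 0.06764 = 7.01 ≈ 7 → ZnSO4·7H2O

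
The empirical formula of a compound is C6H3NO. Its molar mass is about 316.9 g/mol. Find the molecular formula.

Empirical-formula mass = 105.09 g/mol
n = 316.9 / 105.09 = 3.02 ≈ 3
Molecular formula = (C6H3NO)3 = C18H9N3O3

C18H9N3O3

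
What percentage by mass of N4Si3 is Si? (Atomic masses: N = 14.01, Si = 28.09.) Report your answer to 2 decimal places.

60.06%

Molar mass = 4(14.01) + 3(28.09) = 140.310 g/mol
Mass of Si per mole = 3 × 28.09 = 84.270 g
% Si = 84.270 / 140.310 × 100 = 60.06%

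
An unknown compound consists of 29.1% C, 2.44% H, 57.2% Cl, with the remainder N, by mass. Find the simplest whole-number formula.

Assume 100 g: 29.1 g C, 2.44 g H, 57.2 g Cl, 11.26 g N.
C: 29.1 g ÷ 12.01 g/mol = 2.423 mol
H: 2.44 g ÷ 1.008 g/mol = 2.421 mol
Cl: 57.2 g ÷ 35.45 g/mol = 1.614 mol
N: 11.26 g ÷ 14.01 g/mol = 0.8037 mol
Divide by the smallest (0.8037 mol N): C 3.015, H 3.012, Cl 2.008, N 1.000
≈ 3:3:2:1 → C3H3Cl2N

C3H3Cl2N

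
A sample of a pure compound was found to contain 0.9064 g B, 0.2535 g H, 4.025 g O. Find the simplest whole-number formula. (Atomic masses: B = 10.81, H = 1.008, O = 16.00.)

Moles — B: 0.9064 / 10.81 = 0.08385 mol; H: 0.2535 / 1.008 = 0.2515 mol; O: 4.025 / 16.00 = 0.2516 mol
Smallest is B at 0.08385 mol; normalising gives B 1.000, H 2.999, O 3.000
→ BH3O3

BH3O3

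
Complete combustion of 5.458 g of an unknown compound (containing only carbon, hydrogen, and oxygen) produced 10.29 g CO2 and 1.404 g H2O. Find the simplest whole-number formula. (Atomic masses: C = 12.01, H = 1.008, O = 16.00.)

C3H2O2

mol C = 10.29 / 44.01 = 0.2338; mass C = 0.2338 × 12.01 = 2.808 g
mol H = 2 × (1.404 / 18.02) = 0.1558; mass H = 0.1558 × 1.008 = 0.1571 g
mass O = 5.458 − (2.965) = 2.493 g → mol O = 0.1558
Divide by the smallest (0.1558 mol O): C 1.501, H 1.000, O 1.000
×2: C 3.00, H 2.00, O 2.00 → C3H2O2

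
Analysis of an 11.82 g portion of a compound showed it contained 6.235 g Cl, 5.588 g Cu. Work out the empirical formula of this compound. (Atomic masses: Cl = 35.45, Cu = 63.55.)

n(Cl) = 6.235/35.45 = 0.1759, n(Cu) = 5.588/63.55 = 0.08793
Divide by the smallest (0.08793 mol Cu): Cl 2.000, Cu 1.000
Ratio ≈ 2:1, so the empirical formula is Cl2Cu

Cl2Cu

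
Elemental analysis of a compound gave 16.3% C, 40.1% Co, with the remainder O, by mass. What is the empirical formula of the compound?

Assume 100 g: 16.3 g C, 40.1 g Co, 43.6 g O.
C: 16.3 g ÷ 12.01 g/mol = 1.357 mol
Co: 40.1 g ÷ 58.93 g/mol = 0.6805 mol
O: 43.6 g ÷ 16.00 g/mol = 2.725 mol
Ratios (÷ 0.6805): C 1.995, Co 1.000, O 4.005
→ C2CoO4

C2CoO4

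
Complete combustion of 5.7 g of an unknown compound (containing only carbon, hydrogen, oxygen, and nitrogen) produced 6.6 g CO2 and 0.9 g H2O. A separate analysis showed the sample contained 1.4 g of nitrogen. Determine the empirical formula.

mol C = 6.6 / 44.01 = 0.1500; mass C = 0.1500 × 12.01 = 1.801 g
mol H = 2 × (0.9 / 18.02) = 0.09989; mass H = 0.09989 × 1.008 = 0.1007 g
mol N = 1.4 / 14.01 = 0.09993
mass O = 5.7 − (3.302) = 2.398 g → mol O = 0.1499
Ratios (÷ 0.09989): C 1.501, H 1.000, N 1.000, O 1.501
×2: C 3.00, H 2.00, N 2.00, O 3.00 → C3H2N2O3

C3H2N2O3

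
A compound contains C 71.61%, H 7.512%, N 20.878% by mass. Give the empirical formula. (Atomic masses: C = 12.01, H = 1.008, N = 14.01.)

C4H5N

Assume 100 g: 71.61 g C, 7.512 g H, 20.878 g N.
n(C) = 71.61/12.01 = 5.963, n(H) = 7.512/1.008 = 7.452, n(N) = 20.878/14.01 = 1.49
Ratios (÷ 1.49): C 4.001, H 5.001, N 1.000
Ratio ≈ 4:5:1, so the empirical formula is C4H5N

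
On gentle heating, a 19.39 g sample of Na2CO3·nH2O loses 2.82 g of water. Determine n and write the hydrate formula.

Na2CO3·H2O

Mass of anhydrous Na2CO3 = 19.39 − 2.82 = 16.57 g
mol H2O = 2.82 / 18.02 = 0.1565
Molar mass of Na2CO3 = 105.99 g/mol → mol Na2CO3 = 16.57 / 105.99 = 0.1563
n = 0.1565 / 0.1563 = 1.00 ≈ 1 → Na2CO3·H2O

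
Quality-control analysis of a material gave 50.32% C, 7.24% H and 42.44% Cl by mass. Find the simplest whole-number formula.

C7H12Cl2

Assume 100 g: 50.32 g C, 7.24 g H, 42.44 g Cl.
C: 50.32 g ÷ 12.01 g/mol = 4.19 mol
H: 7.24 g ÷ 1.008 g/mol = 7.183 mol
Cl: 42.44 g ÷ 35.45 g/mol = 1.197 mol
Divide by the smallest (1.197 mol Cl): C 3.500, H 6.000, Cl 1.000
Scaling by 2: C 7.00, H 12.00, Cl 2.00 → C7H12Cl2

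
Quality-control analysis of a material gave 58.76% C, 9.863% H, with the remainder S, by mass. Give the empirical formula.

C5H10S

Assume 100 g: 58.76 g C, 9.863 g H, 31.377 g S.
C: 58.76 g ÷ 12.01 g/mol = 4.893 mol
H: 9.863 g ÷ 1.008 g/mol = 9.785 mol
S: 31.377 g ÷ 32.07 g/mol = 0.9784 mol
Smallest is S at 0.9784 mol; normalising gives C 5.001, H 10.001, S 1.000
→ C5H10S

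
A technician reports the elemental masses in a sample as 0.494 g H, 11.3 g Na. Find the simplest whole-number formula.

n(H) = 0.494/1.008 = 0.4901, n(Na) = 11.3/22.99 = 0.4915
Smallest is H at 0.4901 mol; normalising gives H 1.000, Na 1.003
Ratio ≈ 1:1, so the empirical formula is HNa

HNa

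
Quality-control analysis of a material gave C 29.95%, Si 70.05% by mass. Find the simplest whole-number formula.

Assume 100 g: 29.95 g C, 70.05 g Si.
n(C) = 29.95/12.01 = 2.494, n(Si) = 70.05/28.09 = 2.494
Smallest is C at 2.494 mol; normalising gives C 1.000, Si 1.000
→ CSi

CSi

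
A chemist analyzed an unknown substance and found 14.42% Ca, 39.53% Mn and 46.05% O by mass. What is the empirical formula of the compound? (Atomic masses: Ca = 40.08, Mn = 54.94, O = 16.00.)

CaMn2O8

Assume 100 g: 14.42 g Ca, 39.53 g Mn, 46.05 g O.
n(Ca) = 14.42/40.08 = 0.3598, n(Mn) = 39.53/54.94 = 0.7195, n(O) = 46.05/16.00 = 2.878
Divide by the smallest (0.3598 mol Ca): Ca 1.000, Mn 2.000, O 8.000
Ratio ≈ 1:2:8, so the empirical formula is CaMn2O8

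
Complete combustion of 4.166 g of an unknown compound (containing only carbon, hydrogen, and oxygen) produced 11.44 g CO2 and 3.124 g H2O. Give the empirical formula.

mol C = 11.44 / 44.01 = 0.2599; mass C = 0.2599 × 12.01 = 3.122 g
mol H = 2 × (3.124 / 18.02) = 0.3467; mass H = 0.3467 × 1.008 = 0.3495 g
mass O = 4.166 − (3.471) = 0.6946 g → mol O = 0.04341
Ratios (÷ 0.04341): C 5.988, H 7.987, O 1.000
≈ 6:8:1 → C6H8O

C6H8O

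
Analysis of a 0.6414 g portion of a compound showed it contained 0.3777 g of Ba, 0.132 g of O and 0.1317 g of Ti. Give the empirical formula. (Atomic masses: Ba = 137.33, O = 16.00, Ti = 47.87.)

Ba: 0.3777 g ÷ 137.33 g/mol = 0.00275 mol
O: 0.132 g ÷ 16.00 g/mol = 0.00825 mol
Ti: 0.1317 g ÷ 47.87 g/mol = 0.002751 mol
Ratios (÷ 0.00275): Ba 1.000, O 3.000, Ti 1.000
Ratio ≈ 1:3:1, so the empirical formula is BaO3Ti

BaO3Ti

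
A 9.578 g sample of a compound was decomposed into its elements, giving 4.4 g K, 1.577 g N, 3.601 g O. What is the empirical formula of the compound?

Moles — K: 4.4 / 39.10 = 0.1125 mol; N: 1.577 / 14.01 = 0.1126 mol; O: 3.601 / 16.00 = 0.2251 mol
Smallest is K at 0.1125 mol; normalising gives K 1.000, N 1.000, O 2.000
→ KNO2

KNO2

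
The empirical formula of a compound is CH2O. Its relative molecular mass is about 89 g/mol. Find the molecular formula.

C3H6O3

Empirical-formula mass = 30.03 g/mol
n = 89 / 30.03 = 2.96 ≈ 3
Molecular formula = (CH2O)3 = C3H6O3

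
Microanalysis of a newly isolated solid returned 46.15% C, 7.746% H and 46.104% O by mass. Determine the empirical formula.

C4H8O3

Assume 100 g: 46.15 g C, 7.746 g H, 46.104 g O.
C: 46.15 g ÷ 12.01 g/mol = 3.843 mol
H: 7.746 g ÷ 1.008 g/mol = 7.685 mol
O: 46.104 g ÷ 16.00 g/mol = 2.881 mol
Ratios (÷ 2.881): C 1.334, H 2.667, O 1.000
Multiply by 3: C 4.00, H 8.00, O 3.00 → C4H8O3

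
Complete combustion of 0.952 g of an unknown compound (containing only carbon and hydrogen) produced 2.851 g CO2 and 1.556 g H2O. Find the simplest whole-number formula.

C3H8

mol C = 2.851 / 44.01 = 0.06478; mass C = 0.06478 × 12.01 = 0.7780 g
mol H = 2 × (1.556 / 18.02) = 0.1727; mass H = 0.1727 × 1.008 = 0.1741 g
Divide by the smallest (0.06478 mol C): C 1.000, H 2.666
×3: C 3.00, H 8.00 → C3H8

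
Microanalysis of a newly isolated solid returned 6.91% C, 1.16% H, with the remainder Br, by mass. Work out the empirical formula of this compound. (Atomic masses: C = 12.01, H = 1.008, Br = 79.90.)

Assume 100 g: 6.91 g C, 1.16 g H, 91.93 g Br.
n(C) = 6.91/12.01 = 0.5754, n(H) = 1.16/1.008 = 1.151, n(Br) = 91.93/79.90 = 1.151
Smallest is C at 0.5754 mol; normalising gives C 1.000, H 2.000, Br 2.000
≈ 1:2:2 → CH2Br2

CH2Br2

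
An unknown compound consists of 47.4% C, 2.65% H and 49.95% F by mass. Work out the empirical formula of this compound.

Assume 100 g: 47.4 g C, 2.65 g H, 49.95 g F.
Moles — C: 47.4 / 12.01 = 3.947 mol; H: 2.65 / 1.008 = 2.629 mol; F: 49.95 / 19.00 = 2.629 mol
Smallest is F at 2.629 mol; normalising gives C 1.501, H 1.000, F 1.000
Multiply by 2: C 3.00, H 2.00, F 2.00 → C3H2F2

C3H2F2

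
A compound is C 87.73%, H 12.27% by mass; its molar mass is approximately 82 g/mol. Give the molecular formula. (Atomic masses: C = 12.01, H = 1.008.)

Assume 100 g: 87.73 g C, 12.27 g H.
Moles — C: 87.73 / 12.01 = 7.305 mol; H: 12.27 / 1.008 = 12.17 mol
Ratios (÷ 7.305): C 1.000, H 1.666
Multiply by 3: C 3.00, H 5.00 → C3H5
Empirical-formula mass = 41.07 g/mol
n = 82 / 41.07 = 2.00 ≈ 2
Molecular formula = (C3H5)×2 = C6H10

C6H10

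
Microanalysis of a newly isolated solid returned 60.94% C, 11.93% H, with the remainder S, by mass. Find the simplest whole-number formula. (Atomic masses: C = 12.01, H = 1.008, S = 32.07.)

C6H14S

Assume 100 g: 60.94 g C, 11.93 g H, 27.13 g S.
n(C) = 60.94/12.01 = 5.074, n(H) = 11.93/1.008 = 11.84, n(S) = 27.13/32.07 = 0.846
Ratios (÷ 0.846): C 5.998, H 13.990, S 1.000
Ratio ≈ 6:14:1, so the empirical formula is C6H14S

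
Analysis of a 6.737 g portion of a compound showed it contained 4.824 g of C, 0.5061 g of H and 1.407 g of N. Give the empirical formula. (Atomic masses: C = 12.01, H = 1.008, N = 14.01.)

C4H5N

Moles — C: 4.824 / 12.01 = 0.4017 mol; H: 0.5061 / 1.008 = 0.5021 mol; N: 1.407 / 14.01 = 0.1004 mol
Divide by the smallest (0.1004 mol N): C 4.000, H 4.999, N 1.000
Ratio ≈ 4:5:1, so the empirical formula is C4H5N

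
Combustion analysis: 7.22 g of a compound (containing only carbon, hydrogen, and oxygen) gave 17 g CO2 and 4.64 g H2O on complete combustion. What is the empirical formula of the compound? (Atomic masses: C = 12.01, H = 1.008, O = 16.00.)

mol C = 17 / 44.01 = 0.3863; mass C = 0.3863 × 12.01 = 4.639 g
mol H = 2 × (4.64 / 18.02) = 0.5150; mass H = 0.5150 × 1.008 = 0.5191 g
mass O = 7.22 − (5.158) = 2.062 g → mol O = 0.1289
Ratios (÷ 0.1289): C 2.998, H 3.997, O 1.000
→ C3H4O

C3H4O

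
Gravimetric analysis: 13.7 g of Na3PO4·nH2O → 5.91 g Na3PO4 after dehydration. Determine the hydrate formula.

Na3PO4·12H2O

Mass of water lost = 13.7 − 5.91 = 7.79 g → 7.79 / 18.02 = 0.4323 mol H2O
Molar mass of Na3PO4 = 163.94 g/mol → mol Na3PO4 = 5.91 / 163.94 = 0.03605
n = 0.4323 / 0.03605 = 11.99 ≈ 12 → Na3PO4·12H2O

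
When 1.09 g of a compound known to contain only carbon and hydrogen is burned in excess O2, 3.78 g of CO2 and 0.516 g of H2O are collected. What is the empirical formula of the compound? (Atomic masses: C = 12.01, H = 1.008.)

mol C = 3.78 / 44.01 = 0.08589; mass C = 0.08589 × 12.01 = 1.032 g
mol H = 2 × (0.516 / 18.02) = 0.05727; mass H = 0.05727 × 1.008 = 0.05773 g
Divide by the smallest (0.05727 mol H): C 1.500, H 1.000
×2: C 3.00, H 2.00 → C3H2

C3H2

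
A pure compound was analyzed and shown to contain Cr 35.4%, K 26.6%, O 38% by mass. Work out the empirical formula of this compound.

Assume 100 g: 35.4 g Cr, 26.6 g K, 38 g O.
n(Cr) = 35.4/52.00 = 0.6808, n(K) = 26.6/39.10 = 0.6803, n(O) = 38/16.00 = 2.375
Smallest is K at 0.6803 mol; normalising gives Cr 1.001, K 1.000, O 3.491
×2: Cr 2.00, K 2.00, O 6.98 → Cr2K2O7

Cr2K2O7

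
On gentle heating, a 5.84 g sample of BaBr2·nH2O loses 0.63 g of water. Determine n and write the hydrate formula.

BaBr2·2H2O

Mass of anhydrous BaBr2 = 5.84 − 0.63 = 5.21 g
mol H2O = 0.63 / 18.02 = 0.03496
Molar mass of BaBr2 = 297.13 g/mol → mol BaBr2 = 5.21 / 297.13 = 0.01753
n = 0.03496 / 0.01753 = 1.99 ≈ 2 → BaBr2·2H2O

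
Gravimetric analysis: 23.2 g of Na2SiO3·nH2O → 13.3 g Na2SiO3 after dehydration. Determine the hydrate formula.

Mass of water lost = 23.2 − 13.3 = 9.9 g → 9.9 / 18.02 = 0.5494 mol H2O
Molar mass of Na2SiO3 = 122.07 g/mol → mol Na2SiO3 = 13.3 / 122.07 = 0.109
n = 0.5494 / 0.109 = 5.04 ≈ 5 → Na2SiO3·5H2O

Na2SiO3·5H2O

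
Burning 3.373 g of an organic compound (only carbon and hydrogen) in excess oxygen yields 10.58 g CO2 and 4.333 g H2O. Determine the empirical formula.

CH2

mol C = 10.58 / 44.01 = 0.2404; mass C = 0.2404 × 12.01 = 2.887 g
mol H = 2 × (4.333 / 18.02) = 0.4809; mass H = 0.4809 × 1.008 = 0.4848 g
Smallest is C at 0.2404 mol; normalising gives C 1.000, H 2.000
Ratio ≈ 1:2, so the empirical formula is CH2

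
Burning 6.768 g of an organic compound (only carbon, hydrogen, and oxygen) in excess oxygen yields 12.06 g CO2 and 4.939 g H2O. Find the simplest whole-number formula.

mol C = 12.06 / 44.01 = 0.2740; mass C = 0.2740 × 12.01 = 3.291 g
mol H = 2 × (4.939 / 18.02) = 0.5482; mass H = 0.5482 × 1.008 = 0.5526 g
mass O = 6.768 − (3.844) = 2.924 g → mol O = 0.1828
Divide by the smallest (0.1828 mol O): C 1.499, H 2.999, O 1.000
×2: C 3.00, H 6.00, O 2.00 → C3H6O2

C3H6O2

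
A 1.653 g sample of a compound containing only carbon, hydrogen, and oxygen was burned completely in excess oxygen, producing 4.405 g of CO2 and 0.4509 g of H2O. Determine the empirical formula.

C4H2O

mol C = 4.405 / 44.01 = 0.1001; mass C = 0.1001 × 12.01 = 1.202 g
mol H = 2 × (0.4509 / 18.02) = 0.05004; mass H = 0.05004 × 1.008 = 0.05044 g
mass O = 1.653 − (1.253) = 0.4005 g → mol O = 0.02503
Divide by the smallest (0.02503 mol O): C 3.999, H 1.999, O 1.000
≈ 4:2:1 → C4H2O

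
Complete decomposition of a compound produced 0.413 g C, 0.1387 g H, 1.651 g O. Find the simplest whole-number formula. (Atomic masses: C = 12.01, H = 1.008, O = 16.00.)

n(C) = 0.413/12.01 = 0.03439, n(H) = 0.1387/1.008 = 0.1376, n(O) = 1.651/16.00 = 0.1032
Divide by the smallest (0.03439 mol C): C 1.000, H 4.001, O 3.001
→ CH4O3

CH4O3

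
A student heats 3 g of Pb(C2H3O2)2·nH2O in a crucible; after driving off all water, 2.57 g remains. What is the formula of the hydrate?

Pb(C2H3O2)2·3H2O

Mass of water lost = 3 − 2.57 = 0.43 g → 0.43 / 18.02 = 0.02386 mol H2O
Molar mass of Pb(C2H3O2)2 = 325.29 g/mol → mol Pb(C2H3O2)2 = 2.57 / 325.29 = 0.007901
n = 0.02386 / 0.007901 = 3.02 ≈ 3 → Pb(C2H3O2)2·3H2O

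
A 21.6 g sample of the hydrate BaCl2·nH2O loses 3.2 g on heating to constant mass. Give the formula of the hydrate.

Mass of anhydrous BaCl2 = 21.6 − 3.2 = 18.4 g
mol H2O = 3.2 / 18.02 = 0.1776
Molar mass of BaCl2 = 208.23 g/mol → mol BaCl2 = 18.4 / 208.23 = 0.08836
n = 0.1776 / 0.08836 = 2.01 ≈ 2 → BaCl2·2H2O

BaCl2·2H2O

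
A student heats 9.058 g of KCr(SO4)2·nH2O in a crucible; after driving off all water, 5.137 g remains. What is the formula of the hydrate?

Mass of water lost = 9.058 − 5.137 = 3.921 g → 3.921 / 18.02 = 0.2176 mol H2O
Molar mass of KCr(SO4)2 = 283.24 g/mol → mol KCr(SO4)2 = 5.137 / 283.24 = 0.01814
n = 0.2176 / 0.01814 = 12.00 ≈ 12 → KCr(SO4)2·12H2O

KCr(SO4)2·12H2O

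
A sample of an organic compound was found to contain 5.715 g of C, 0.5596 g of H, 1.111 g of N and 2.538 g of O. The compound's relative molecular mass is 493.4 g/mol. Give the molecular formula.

Moles — C: 5.715 / 12.01 = 0.4759 mol; H: 0.5596 / 1.008 = 0.5552 mol; N: 1.111 / 14.01 = 0.0793 mol; O: 2.538 / 16.00 = 0.1586 mol
Ratios (÷ 0.0793): C 6.001, H 7.001, N 1.000, O 2.000
≈ 6:7:1:2 → C6H7NO2
Empirical-formula mass = 125.13 g/mol
n = 493.4 / 125.13 = 3.94 ≈ 4
Molecular formula = (C6H7NO2)×4 = C24H28N4O8

C24H28N4O8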